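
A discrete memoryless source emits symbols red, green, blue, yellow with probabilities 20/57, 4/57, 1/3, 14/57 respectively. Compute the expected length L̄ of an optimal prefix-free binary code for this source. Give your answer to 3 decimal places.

Repeatedly combine the two least-probable nodes; the expected code length is the sum of the merged weights.
merge 4/57 + 14/57 → 6/19
merge 6/19 + 1/3 → 37/57
merge 20/57 + 37/57 → 1
L = 6/19 + 37/57 + 1 = 112/57 ≈ 1.965 bits/symbol.

1.965 bits/symbol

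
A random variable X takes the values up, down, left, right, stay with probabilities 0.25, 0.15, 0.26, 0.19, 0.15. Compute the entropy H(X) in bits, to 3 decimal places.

2.282 bits

H = −Σ pᵢ log₂ pᵢ.
−0.25·log₂(0.25) = 0.5000
−0.15·log₂(0.15) = 0.4105
−0.26·log₂(0.26) = 0.5053
−0.19·log₂(0.19) = 0.4552
−0.15·log₂(0.15) = 0.4105
Sum ≈ 2.2816 → 2.282 bits.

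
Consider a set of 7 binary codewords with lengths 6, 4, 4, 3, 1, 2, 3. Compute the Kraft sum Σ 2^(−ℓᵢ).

With common denominator 2^6 = 64: Σ 2^(−ℓᵢ) = 1/64 + 4/64 + 4/64 + 8/64 + 32/64 + 16/64 + 8/64 = 73/64 = 1.140625.

1.140625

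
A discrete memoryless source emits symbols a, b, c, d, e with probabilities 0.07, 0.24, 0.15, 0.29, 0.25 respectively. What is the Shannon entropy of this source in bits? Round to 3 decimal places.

H = −Σ pᵢ log₂ pᵢ.
−0.07·log₂(0.07) = 0.2686
−0.24·log₂(0.24) = 0.4941
−0.15·log₂(0.15) = 0.4105
−0.29·log₂(0.29) = 0.5179
−0.25·log₂(0.25) = 0.5000
Sum ≈ 2.1911 → 2.191 bits.

2.191 bits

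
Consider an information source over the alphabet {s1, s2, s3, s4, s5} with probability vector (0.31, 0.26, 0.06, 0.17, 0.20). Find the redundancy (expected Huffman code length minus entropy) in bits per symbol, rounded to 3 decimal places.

Entropy H = −Σ p log₂ p ≈ 2.1716 bits.
Huffman merges: 3/50+17/100→23/100; 1/5+23/100→43/100; 13/50+31/100→57/100; 43/100+57/100→1. L = 223/100 ≈ 2.2300.
L − H = 2.2300 − 2.1716 = 0.058 bits.

0.058 bits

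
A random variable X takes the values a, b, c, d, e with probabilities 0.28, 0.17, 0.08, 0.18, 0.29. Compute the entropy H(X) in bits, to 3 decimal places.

H = −Σ pᵢ log₂ pᵢ.
−0.28·log₂(0.28) = 0.5142
−0.17·log₂(0.17) = 0.4346
−0.08·log₂(0.08) = 0.2915
−0.18·log₂(0.18) = 0.4453
−0.29·log₂(0.29) = 0.5179
Sum ≈ 2.2035 → 2.204 bits.

2.204 bits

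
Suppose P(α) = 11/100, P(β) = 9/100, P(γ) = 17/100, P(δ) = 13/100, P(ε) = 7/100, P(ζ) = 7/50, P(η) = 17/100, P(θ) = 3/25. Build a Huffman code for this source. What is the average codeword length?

2.99 bits/symbol

Repeatedly combine the two least-probable nodes; the expected code length is the sum of the merged weights.
merge 7/100 + 9/100 → 4/25
merge 11/100 + 3/25 → 23/100
merge 13/100 + 7/50 → 27/100
merge 4/25 + 17/100 → 33/100
merge 17/100 + 23/100 → 2/5
merge 27/100 + 33/100 → 3/5
merge 2/5 + 3/5 → 1
L = 4/25 + 23/100 + 27/100 + 33/100 + 2/5 + 3/5 + 1 = 299/100 = 2.99 bits/symbol.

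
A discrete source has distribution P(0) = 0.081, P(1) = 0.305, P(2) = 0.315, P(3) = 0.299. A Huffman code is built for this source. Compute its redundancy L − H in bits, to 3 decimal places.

Entropy H = −Σ p log₂ p ≈ 1.8620 bits.
Huffman merges: 81/1000+299/1000→19/50; 61/200+63/200→31/50; 19/50+31/50→1. L = 2 ≈ 2.0000.
L − H = 2.0000 − 1.8620 = 0.138 bits.

0.138 bits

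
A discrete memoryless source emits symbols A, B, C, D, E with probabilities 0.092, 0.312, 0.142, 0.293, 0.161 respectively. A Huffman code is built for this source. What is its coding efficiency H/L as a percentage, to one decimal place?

97.8%

Entropy H = −Σ p log₂ p ≈ 2.1840 bits.
Huffman merges: 23/250+71/500→117/500; 161/1000+117/500→79/200; 293/1000+39/125→121/200; 79/200+121/200→1. L = 1117/500 ≈ 2.2340.
Efficiency = H/L = 2.1840/2.2340 = 97.8%.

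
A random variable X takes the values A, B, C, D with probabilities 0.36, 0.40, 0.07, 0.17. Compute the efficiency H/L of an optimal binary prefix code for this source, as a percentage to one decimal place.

95.8%

Entropy H = −Σ p log₂ p ≈ 1.7625 bits.
Huffman merges: 7/100+17/100→6/25; 6/25+9/25→3/5; 2/5+3/5→1. L = 46/25 ≈ 1.8400.
Efficiency = H/L = 1.7625/1.8400 = 95.8%.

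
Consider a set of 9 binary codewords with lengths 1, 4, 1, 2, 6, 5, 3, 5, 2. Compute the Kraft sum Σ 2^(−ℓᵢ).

With common denominator 2^6 = 64: Σ 2^(−ℓᵢ) = 32/64 + 4/64 + 32/64 + 16/64 + 1/64 + 2/64 + 8/64 + 2/64 + 16/64 = 113/64 = 1.765625.

1.765625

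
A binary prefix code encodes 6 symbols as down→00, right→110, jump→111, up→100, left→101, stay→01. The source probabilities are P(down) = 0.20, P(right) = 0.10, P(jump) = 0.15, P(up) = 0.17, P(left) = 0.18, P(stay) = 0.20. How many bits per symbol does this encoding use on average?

2.6 bits/symbol

L̄ = Σ pᵢ·ℓᵢ = 0.20·2 + 0.10·3 + 0.15·3 + 0.17·3 + 0.18·3 + 0.20·2 = 2.6 bits/symbol.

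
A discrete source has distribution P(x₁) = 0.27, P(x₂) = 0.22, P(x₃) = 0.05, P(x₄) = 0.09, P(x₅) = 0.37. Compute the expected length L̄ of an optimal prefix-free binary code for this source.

Repeatedly combine the two least-probable nodes; the expected code length is the sum of the merged weights.
merge 1/20 + 9/100 → 7/50
merge 7/50 + 11/50 → 9/25
merge 27/100 + 9/25 → 63/100
merge 37/100 + 63/100 → 1
L = 7/50 + 9/25 + 63/100 + 1 = 213/100 = 2.13 bits/symbol.

2.13 bits/symbol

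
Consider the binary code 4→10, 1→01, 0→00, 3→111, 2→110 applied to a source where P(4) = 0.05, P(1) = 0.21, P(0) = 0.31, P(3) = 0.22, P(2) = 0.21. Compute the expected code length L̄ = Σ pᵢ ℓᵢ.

L̄ = Σ pᵢ·ℓᵢ = 0.05·2 + 0.21·2 + 0.31·2 + 0.22·3 + 0.21·3 = 2.43 bits/symbol.

2.43 bits/symbol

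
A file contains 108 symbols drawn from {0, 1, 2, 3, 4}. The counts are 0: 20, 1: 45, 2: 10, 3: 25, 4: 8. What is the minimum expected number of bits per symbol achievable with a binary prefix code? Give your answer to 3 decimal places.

Probabilities are the counts divided by 108.
Repeatedly combine the two least-probable nodes; the expected code length is the sum of the merged weights.
merge 2/27 + 5/54 → 1/6
merge 1/6 + 5/27 → 19/54
merge 25/108 + 19/54 → 7/12
merge 5/12 + 7/12 → 1
L = 1/6 + 19/54 + 7/12 + 1 = 227/108 ≈ 2.102 bits/symbol.

2.102 bits/symbol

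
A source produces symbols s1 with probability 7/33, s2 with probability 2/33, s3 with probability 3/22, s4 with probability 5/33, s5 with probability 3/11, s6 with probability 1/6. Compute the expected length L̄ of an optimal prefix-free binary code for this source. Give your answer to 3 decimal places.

Repeatedly combine the two least-probable nodes; the expected code length is the sum of the merged weights.
merge 2/33 + 3/22 → 13/66
merge 5/33 + 1/6 → 7/22
merge 13/66 + 7/33 → 9/22
merge 3/11 + 7/22 → 13/22
merge 9/22 + 13/22 → 1
L = 13/66 + 7/22 + 9/22 + 13/22 + 1 = 83/33 ≈ 2.515 bits/symbol.

2.515 bits/symbol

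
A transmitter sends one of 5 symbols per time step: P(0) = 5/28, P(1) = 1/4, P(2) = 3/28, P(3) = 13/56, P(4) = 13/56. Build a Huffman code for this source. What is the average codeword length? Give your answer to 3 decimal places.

2.286 bits/symbol

Repeatedly combine the two least-probable nodes; the expected code length is the sum of the merged weights.
merge 3/28 + 5/28 → 2/7
merge 13/56 + 13/56 → 13/28
merge 1/4 + 2/7 → 15/28
merge 13/28 + 15/28 → 1
L = 2/7 + 13/28 + 15/28 + 1 = 16/7 ≈ 2.286 bits/symbol.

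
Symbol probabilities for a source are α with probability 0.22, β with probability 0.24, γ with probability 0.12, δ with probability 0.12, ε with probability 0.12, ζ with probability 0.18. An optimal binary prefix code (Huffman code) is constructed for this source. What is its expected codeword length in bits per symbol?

2.54 bits/symbol

Repeatedly combine the two least-probable nodes; the expected code length is the sum of the merged weights.
merge 3/25 + 3/25 → 6/25
merge 3/25 + 9/50 → 3/10
merge 11/50 + 6/25 → 23/50
merge 6/25 + 3/10 → 27/50
merge 23/50 + 27/50 → 1
L = 6/25 + 3/10 + 23/50 + 27/50 + 1 = 127/50 = 2.54 bits/symbol.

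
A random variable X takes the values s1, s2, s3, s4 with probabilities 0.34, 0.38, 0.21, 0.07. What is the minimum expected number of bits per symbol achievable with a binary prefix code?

1.9 bits/symbol

Repeatedly combine the two least-probable nodes; the expected code length is the sum of the merged weights.
merge 7/100 + 21/100 → 7/25
merge 7/25 + 17/50 → 31/50
merge 19/50 + 31/50 → 1
L = 7/25 + 31/50 + 1 = 19/10 = 1.9 bits/symbol.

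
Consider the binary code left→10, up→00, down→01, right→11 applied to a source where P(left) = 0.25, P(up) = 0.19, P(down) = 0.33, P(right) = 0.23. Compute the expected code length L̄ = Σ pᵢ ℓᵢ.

L̄ = Σ pᵢ·ℓᵢ = 0.25·2 + 0.19·2 + 0.33·2 + 0.23·2 = 2 bits/symbol.

2 bits/symbol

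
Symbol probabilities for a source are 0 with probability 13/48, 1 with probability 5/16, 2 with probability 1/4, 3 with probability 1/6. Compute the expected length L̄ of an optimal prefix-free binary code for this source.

Repeatedly combine the two least-probable nodes; the expected code length is the sum of the merged weights.
merge 1/6 + 1/4 → 5/12
merge 13/48 + 5/16 → 7/12
merge 5/12 + 7/12 → 1
L = 5/12 + 7/12 + 1 = 2 bits/symbol.

2 bits/symbol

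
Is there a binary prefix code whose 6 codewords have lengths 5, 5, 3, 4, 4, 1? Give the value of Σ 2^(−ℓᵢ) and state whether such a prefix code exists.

0.8125; yes

With common denominator 2^5 = 32: Σ 2^(−ℓᵢ) = 1/32 + 1/32 + 4/32 + 2/32 + 2/32 + 16/32 = 26/32 = 0.8125.
Kraft's inequality requires Σ ≤ 1; here Σ = 0.8125 ≤ 1, so such a prefix code exists.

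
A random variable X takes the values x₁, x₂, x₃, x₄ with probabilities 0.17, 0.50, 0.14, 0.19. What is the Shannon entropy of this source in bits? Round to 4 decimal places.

1.7869 bits

H = −Σ pᵢ log₂ pᵢ.
−0.17·log₂(0.17) = 0.4346
−0.50·log₂(0.50) = 0.5000
−0.14·log₂(0.14) = 0.3971
−0.19·log₂(0.19) = 0.4552
Sum ≈ 1.7869 → 1.7869 bits.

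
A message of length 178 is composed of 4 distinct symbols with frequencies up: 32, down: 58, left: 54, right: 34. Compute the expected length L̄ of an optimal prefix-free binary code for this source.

Probabilities are the counts divided by 178.
Repeatedly combine the two least-probable nodes; the expected code length is the sum of the merged weights.
merge 16/89 + 17/89 → 33/89
merge 27/89 + 29/89 → 56/89
merge 33/89 + 56/89 → 1
L = 33/89 + 56/89 + 1 = 2 bits/symbol.

2 bits/symbol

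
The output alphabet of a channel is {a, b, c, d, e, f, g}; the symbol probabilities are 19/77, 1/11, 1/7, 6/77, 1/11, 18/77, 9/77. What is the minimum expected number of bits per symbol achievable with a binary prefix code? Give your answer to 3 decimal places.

2.688 bits/symbol

Repeatedly combine the two least-probable nodes; the expected code length is the sum of the merged weights.
merge 6/77 + 1/11 → 13/77
merge 1/11 + 9/77 → 16/77
merge 1/7 + 13/77 → 24/77
merge 16/77 + 18/77 → 34/77
merge 19/77 + 24/77 → 43/77
merge 34/77 + 43/77 → 1
L = 13/77 + 16/77 + 24/77 + 34/77 + 43/77 + 1 = 207/77 ≈ 2.688 bits/symbol.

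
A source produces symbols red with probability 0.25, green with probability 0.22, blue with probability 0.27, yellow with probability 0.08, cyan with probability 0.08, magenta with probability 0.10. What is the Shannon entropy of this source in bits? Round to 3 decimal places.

H = −Σ pᵢ log₂ pᵢ.
−0.25·log₂(0.25) = 0.5000
−0.22·log₂(0.22) = 0.4806
−0.27·log₂(0.27) = 0.5100
−0.08·log₂(0.08) = 0.2915
−0.08·log₂(0.08) = 0.2915
−0.10·log₂(0.10) = 0.3322
Sum ≈ 2.4058 → 2.406 bits.

2.406 bits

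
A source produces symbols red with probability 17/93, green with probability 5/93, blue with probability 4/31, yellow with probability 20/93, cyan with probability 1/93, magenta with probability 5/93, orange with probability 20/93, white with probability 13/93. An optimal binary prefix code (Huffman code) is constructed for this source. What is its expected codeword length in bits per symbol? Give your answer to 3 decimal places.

2.753 bits/symbol

Repeatedly combine the two least-probable nodes; the expected code length is the sum of the merged weights.
merge 1/93 + 5/93 → 2/31
merge 5/93 + 2/31 → 11/93
merge 11/93 + 4/31 → 23/93
merge 13/93 + 17/93 → 10/31
merge 20/93 + 20/93 → 40/93
merge 23/93 + 10/31 → 53/93
merge 40/93 + 53/93 → 1
L = 2/31 + 11/93 + 23/93 + 10/31 + 40/93 + 53/93 + 1 = 256/93 ≈ 2.753 bits/symbol.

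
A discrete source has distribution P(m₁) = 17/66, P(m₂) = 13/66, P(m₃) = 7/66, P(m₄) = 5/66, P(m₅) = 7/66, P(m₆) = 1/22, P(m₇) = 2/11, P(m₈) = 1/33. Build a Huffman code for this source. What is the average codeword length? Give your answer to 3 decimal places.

2.773 bits/symbol

Repeatedly combine the two least-probable nodes; the expected code length is the sum of the merged weights.
merge 1/33 + 1/22 → 5/66
merge 5/66 + 5/66 → 5/33
merge 7/66 + 7/66 → 7/33
merge 5/33 + 2/11 → 1/3
merge 13/66 + 7/33 → 9/22
merge 17/66 + 1/3 → 13/22
merge 9/22 + 13/22 → 1
L = 5/66 + 5/33 + 7/33 + 1/3 + 9/22 + 13/22 + 1 = 61/22 ≈ 2.773 bits/symbol.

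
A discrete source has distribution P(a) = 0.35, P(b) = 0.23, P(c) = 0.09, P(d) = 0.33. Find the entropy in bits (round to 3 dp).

1.858 bits

H = −Σ pᵢ log₂ pᵢ.
−0.35·log₂(0.35) = 0.5301
−0.23·log₂(0.23) = 0.4877
−0.09·log₂(0.09) = 0.3127
−0.33·log₂(0.33) = 0.5278
Sum ≈ 1.8582 → 1.858 bits.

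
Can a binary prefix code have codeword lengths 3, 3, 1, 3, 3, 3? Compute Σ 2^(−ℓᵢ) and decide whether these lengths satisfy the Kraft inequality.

With common denominator 2^3 = 8: Σ 2^(−ℓᵢ) = 1/8 + 1/8 + 4/8 + 1/8 + 1/8 + 1/8 = 9/8 = 1.125.
Kraft's inequality requires Σ ≤ 1; here Σ = 1.125 > 1, so no such prefix code exists.

1.125; no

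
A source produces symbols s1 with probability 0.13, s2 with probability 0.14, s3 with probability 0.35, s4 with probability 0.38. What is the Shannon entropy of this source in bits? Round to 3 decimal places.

1.840 bits

H = −Σ pᵢ log₂ pᵢ.
−0.13·log₂(0.13) = 0.3826
−0.14·log₂(0.14) = 0.3971
−0.35·log₂(0.35) = 0.5301
−0.38·log₂(0.38) = 0.5305
Sum ≈ 1.8403 → 1.840 bits.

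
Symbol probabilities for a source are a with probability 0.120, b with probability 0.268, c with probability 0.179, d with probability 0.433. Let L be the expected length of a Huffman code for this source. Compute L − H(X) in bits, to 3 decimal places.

Entropy H = −Σ p log₂ p ≈ 1.8433 bits.
Huffman merges: 3/25+179/1000→299/1000; 67/250+299/1000→567/1000; 433/1000+567/1000→1. L = 933/500 ≈ 1.8660.
L − H = 1.8660 − 1.8433 = 0.023 bits.

0.023 bits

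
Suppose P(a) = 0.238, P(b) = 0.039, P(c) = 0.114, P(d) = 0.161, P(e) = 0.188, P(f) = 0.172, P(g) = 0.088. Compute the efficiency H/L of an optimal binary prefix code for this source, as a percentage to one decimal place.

98.3%

Entropy H = −Σ p log₂ p ≈ 2.6554 bits.
Huffman merges: 39/1000+11/125→127/1000; 57/500+127/1000→241/1000; 161/1000+43/250→333/1000; 47/250+119/500→213/500; 241/1000+333/1000→287/500; 213/500+287/500→1. L = 2701/1000 ≈ 2.7010.
Efficiency = H/L = 2.6554/2.7010 = 98.3%.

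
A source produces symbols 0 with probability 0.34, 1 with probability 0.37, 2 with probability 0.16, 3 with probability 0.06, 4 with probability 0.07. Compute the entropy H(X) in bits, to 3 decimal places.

1.995 bits

H = −Σ pᵢ log₂ pᵢ.
−0.34·log₂(0.34) = 0.5292
−0.37·log₂(0.37) = 0.5307
−0.16·log₂(0.16) = 0.4230
−0.06·log₂(0.06) = 0.2435
−0.07·log₂(0.07) = 0.2686
Sum ≈ 1.9950 → 1.995 bits.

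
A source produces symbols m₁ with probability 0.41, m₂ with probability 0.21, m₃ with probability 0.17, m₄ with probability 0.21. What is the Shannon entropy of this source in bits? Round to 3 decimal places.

H = −Σ pᵢ log₂ pᵢ.
−0.41·log₂(0.41) = 0.5274
−0.21·log₂(0.21) = 0.4728
−0.17·log₂(0.17) = 0.4346
−0.21·log₂(0.21) = 0.4728
Sum ≈ 1.9076 → 1.908 bits.

1.908 bits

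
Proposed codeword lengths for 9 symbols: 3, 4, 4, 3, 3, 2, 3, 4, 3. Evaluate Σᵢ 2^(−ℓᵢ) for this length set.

With common denominator 2^4 = 16: Σ 2^(−ℓᵢ) = 2/16 + 1/16 + 1/16 + 2/16 + 2/16 + 4/16 + 2/16 + 1/16 + 2/16 = 17/16 = 1.0625.

1.0625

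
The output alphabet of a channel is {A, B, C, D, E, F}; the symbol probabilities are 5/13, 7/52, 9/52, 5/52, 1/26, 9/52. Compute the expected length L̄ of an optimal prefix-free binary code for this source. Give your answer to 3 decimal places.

2.365 bits/symbol

Repeatedly combine the two least-probable nodes; the expected code length is the sum of the merged weights.
merge 1/26 + 5/52 → 7/52
merge 7/52 + 7/52 → 7/26
merge 9/52 + 9/52 → 9/26
merge 7/26 + 9/26 → 8/13
merge 5/13 + 8/13 → 1
L = 7/52 + 7/26 + 9/26 + 8/13 + 1 = 123/52 ≈ 2.365 bits/symbol.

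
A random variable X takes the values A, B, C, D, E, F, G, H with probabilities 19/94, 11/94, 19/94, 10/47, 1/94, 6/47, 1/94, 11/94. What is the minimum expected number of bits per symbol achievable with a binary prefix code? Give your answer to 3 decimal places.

Repeatedly combine the two least-probable nodes; the expected code length is the sum of the merged weights.
merge 1/94 + 1/94 → 1/47
merge 1/47 + 11/94 → 13/94
merge 11/94 + 6/47 → 23/94
merge 13/94 + 19/94 → 16/47
merge 19/94 + 10/47 → 39/94
merge 23/94 + 16/47 → 55/94
merge 39/94 + 55/94 → 1
L = 1/47 + 13/94 + 23/94 + 16/47 + 39/94 + 55/94 + 1 = 129/47 ≈ 2.745 bits/symbol.

2.745 bits/symbol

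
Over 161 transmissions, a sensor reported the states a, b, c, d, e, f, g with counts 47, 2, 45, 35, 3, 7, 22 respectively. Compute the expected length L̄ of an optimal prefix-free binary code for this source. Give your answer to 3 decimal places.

Probabilities are the counts divided by 161.
Repeatedly combine the two least-probable nodes; the expected code length is the sum of the merged weights.
merge 2/161 + 3/161 → 5/161
merge 5/161 + 1/23 → 12/161
merge 12/161 + 22/161 → 34/161
merge 34/161 + 5/23 → 3/7
merge 45/161 + 47/161 → 4/7
merge 3/7 + 4/7 → 1
L = 5/161 + 12/161 + 34/161 + 3/7 + 4/7 + 1 = 373/161 ≈ 2.317 bits/symbol.

2.317 bits/symbol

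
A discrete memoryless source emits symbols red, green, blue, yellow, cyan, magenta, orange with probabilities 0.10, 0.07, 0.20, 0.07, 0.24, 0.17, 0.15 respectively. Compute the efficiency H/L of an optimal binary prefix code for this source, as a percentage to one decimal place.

Entropy H = −Σ p log₂ p ≈ 2.6730 bits.
Huffman merges: 7/100+7/100→7/50; 1/10+7/50→6/25; 3/20+17/100→8/25; 1/5+6/25→11/25; 6/25+8/25→14/25; 11/25+14/25→1. L = 27/10 ≈ 2.7000.
Efficiency = H/L = 2.6730/2.7000 = 99.0%.

99.0%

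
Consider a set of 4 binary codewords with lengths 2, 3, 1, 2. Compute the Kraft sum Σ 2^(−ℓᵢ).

With common denominator 2^3 = 8: Σ 2^(−ℓᵢ) = 2/8 + 1/8 + 4/8 + 2/8 = 9/8 = 1.125.

1.125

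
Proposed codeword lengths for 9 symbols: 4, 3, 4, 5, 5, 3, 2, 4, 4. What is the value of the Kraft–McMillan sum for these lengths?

0.8125

With common denominator 2^5 = 32: Σ 2^(−ℓᵢ) = 2/32 + 4/32 + 2/32 + 1/32 + 1/32 + 4/32 + 8/32 + 2/32 + 2/32 = 26/32 = 0.8125.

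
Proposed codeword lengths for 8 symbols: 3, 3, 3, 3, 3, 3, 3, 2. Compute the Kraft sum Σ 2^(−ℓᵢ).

With common denominator 2^3 = 8: Σ 2^(−ℓᵢ) = 1/8 + 1/8 + 1/8 + 1/8 + 1/8 + 1/8 + 1/8 + 2/8 = 9/8 = 1.125.

1.125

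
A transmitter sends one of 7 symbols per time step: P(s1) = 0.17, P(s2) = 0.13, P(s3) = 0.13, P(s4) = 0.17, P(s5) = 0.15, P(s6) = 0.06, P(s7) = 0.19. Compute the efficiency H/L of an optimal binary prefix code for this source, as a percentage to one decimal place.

Entropy H = −Σ p log₂ p ≈ 2.7438 bits.
Huffman merges: 3/50+13/100→19/100; 13/100+3/20→7/25; 17/100+17/100→17/50; 19/100+19/100→19/50; 7/25+17/50→31/50; 19/50+31/50→1. L = 281/100 ≈ 2.8100.
Efficiency = H/L = 2.7438/2.8100 = 97.6%.

97.6%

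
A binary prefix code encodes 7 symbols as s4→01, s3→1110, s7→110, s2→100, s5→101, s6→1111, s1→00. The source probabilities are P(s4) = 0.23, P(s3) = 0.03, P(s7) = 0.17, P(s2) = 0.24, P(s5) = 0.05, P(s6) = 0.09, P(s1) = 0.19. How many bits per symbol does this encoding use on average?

2.7 bits/symbol

L̄ = Σ pᵢ·ℓᵢ = 0.23·2 + 0.03·4 + 0.17·3 + 0.24·3 + 0.05·3 + 0.09·4 + 0.19·2 = 2.7 bits/symbol.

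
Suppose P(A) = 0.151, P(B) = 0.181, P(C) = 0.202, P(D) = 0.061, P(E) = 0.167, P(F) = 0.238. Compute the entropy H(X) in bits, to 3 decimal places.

H = −Σ pᵢ log₂ pᵢ.
−0.151·log₂(0.151) = 0.4118
−0.181·log₂(0.181) = 0.4463
−0.202·log₂(0.202) = 0.4661
−0.061·log₂(0.061) = 0.2461
−0.167·log₂(0.167) = 0.4312
−0.238·log₂(0.238) = 0.4929
Sum ≈ 2.4945 → 2.495 bits.

2.495 bits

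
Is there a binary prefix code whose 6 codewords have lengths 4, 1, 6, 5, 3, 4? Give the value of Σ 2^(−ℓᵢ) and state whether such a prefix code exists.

With common denominator 2^6 = 64: Σ 2^(−ℓᵢ) = 4/64 + 32/64 + 1/64 + 2/64 + 8/64 + 4/64 = 51/64 = 0.796875.
Kraft's inequality requires Σ ≤ 1; here Σ = 0.796875 ≤ 1, so such a prefix code exists.

0.796875; yes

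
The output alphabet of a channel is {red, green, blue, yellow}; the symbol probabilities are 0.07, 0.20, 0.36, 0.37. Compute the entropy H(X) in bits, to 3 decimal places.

1.794 bits

H = −Σ pᵢ log₂ pᵢ.
−0.07·log₂(0.07) = 0.2686
−0.20·log₂(0.20) = 0.4644
−0.36·log₂(0.36) = 0.5306
−0.37·log₂(0.37) = 0.5307
Sum ≈ 1.7943 → 1.794 bits.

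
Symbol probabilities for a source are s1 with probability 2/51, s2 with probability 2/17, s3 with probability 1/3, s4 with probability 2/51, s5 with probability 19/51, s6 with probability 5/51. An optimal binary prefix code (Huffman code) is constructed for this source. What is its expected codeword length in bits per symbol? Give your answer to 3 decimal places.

Repeatedly combine the two least-probable nodes; the expected code length is the sum of the merged weights.
merge 2/51 + 2/51 → 4/51
merge 4/51 + 5/51 → 3/17
merge 2/17 + 3/17 → 5/17
merge 5/17 + 1/3 → 32/51
merge 19/51 + 32/51 → 1
L = 4/51 + 3/17 + 5/17 + 32/51 + 1 = 37/17 ≈ 2.176 bits/symbol.

2.176 bits/symbol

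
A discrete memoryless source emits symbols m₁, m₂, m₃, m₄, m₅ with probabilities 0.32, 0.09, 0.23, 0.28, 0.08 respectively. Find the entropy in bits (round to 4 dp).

2.1321 bits

H = −Σ pᵢ log₂ pᵢ.
−0.32·log₂(0.32) = 0.5260
−0.09·log₂(0.09) = 0.3127
−0.23·log₂(0.23) = 0.4877
−0.28·log₂(0.28) = 0.5142
−0.08·log₂(0.08) = 0.2915
Sum ≈ 2.1321 → 2.1321 bits.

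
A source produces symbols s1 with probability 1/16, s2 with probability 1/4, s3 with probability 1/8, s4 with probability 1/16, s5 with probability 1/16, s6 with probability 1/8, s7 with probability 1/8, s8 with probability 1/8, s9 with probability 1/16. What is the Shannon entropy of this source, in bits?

Each probability is a power of 1/2, so log₂(1/p) is an integer.
H = Σ p·log₂(1/p) = 1/16·4 + 1/4·2 + 1/8·3 + 1/16·4 + 1/16·4 + 1/8·3 + 1/8·3 + 1/8·3 + 1/16·4 = 3 bits.

3 bits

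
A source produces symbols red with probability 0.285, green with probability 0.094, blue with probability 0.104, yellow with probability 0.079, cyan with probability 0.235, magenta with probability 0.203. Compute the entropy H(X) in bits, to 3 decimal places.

H = −Σ pᵢ log₂ pᵢ.
−0.285·log₂(0.285) = 0.5161
−0.094·log₂(0.094) = 0.3207
−0.104·log₂(0.104) = 0.3396
−0.079·log₂(0.079) = 0.2893
−0.235·log₂(0.235) = 0.4910
−0.203·log₂(0.203) = 0.4670
Sum ≈ 2.4236 → 2.424 bits.

2.424 bits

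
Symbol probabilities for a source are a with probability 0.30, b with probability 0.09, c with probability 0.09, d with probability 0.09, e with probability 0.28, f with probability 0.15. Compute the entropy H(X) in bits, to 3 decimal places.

H = −Σ pᵢ log₂ pᵢ.
−0.30·log₂(0.30) = 0.5211
−0.09·log₂(0.09) = 0.3127
−0.09·log₂(0.09) = 0.3127
−0.09·log₂(0.09) = 0.3127
−0.28·log₂(0.28) = 0.5142
−0.15·log₂(0.15) = 0.4105
Sum ≈ 2.3838 → 2.384 bits.

2.384 bits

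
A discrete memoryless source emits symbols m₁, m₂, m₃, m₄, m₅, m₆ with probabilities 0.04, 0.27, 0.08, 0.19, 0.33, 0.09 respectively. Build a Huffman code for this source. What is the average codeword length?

Repeatedly combine the two least-probable nodes; the expected code length is the sum of the merged weights.
merge 1/25 + 2/25 → 3/25
merge 9/100 + 3/25 → 21/100
merge 19/100 + 21/100 → 2/5
merge 27/100 + 33/100 → 3/5
merge 2/5 + 3/5 → 1
L = 3/25 + 21/100 + 2/5 + 3/5 + 1 = 233/100 = 2.33 bits/symbol.

2.33 bits/symbol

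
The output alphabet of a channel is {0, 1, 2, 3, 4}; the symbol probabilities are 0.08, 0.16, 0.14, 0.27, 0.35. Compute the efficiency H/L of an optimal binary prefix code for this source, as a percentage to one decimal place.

Entropy H = −Σ p log₂ p ≈ 2.1518 bits.
Huffman merges: 2/25+7/50→11/50; 4/25+11/50→19/50; 27/100+7/20→31/50; 19/50+31/50→1. L = 111/50 ≈ 2.2200.
Efficiency = H/L = 2.1518/2.2200 = 96.9%.

96.9%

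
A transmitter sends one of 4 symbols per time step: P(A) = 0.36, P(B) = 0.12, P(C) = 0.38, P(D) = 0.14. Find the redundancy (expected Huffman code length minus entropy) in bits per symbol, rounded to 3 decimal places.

0.055 bits

Entropy H = −Σ p log₂ p ≈ 1.8252 bits.
Huffman merges: 3/25+7/50→13/50; 13/50+9/25→31/50; 19/50+31/50→1. L = 47/25 ≈ 1.8800.
L − H = 1.8800 − 1.8252 = 0.055 bits.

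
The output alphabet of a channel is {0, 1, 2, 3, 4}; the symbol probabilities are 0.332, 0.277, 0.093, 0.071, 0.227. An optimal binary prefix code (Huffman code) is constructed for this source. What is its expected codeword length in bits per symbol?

2.164 bits/symbol

Repeatedly combine the two least-probable nodes; the expected code length is the sum of the merged weights.
merge 71/1000 + 93/1000 → 41/250
merge 41/250 + 227/1000 → 391/1000
merge 277/1000 + 83/250 → 609/1000
merge 391/1000 + 609/1000 → 1
L = 41/250 + 391/1000 + 609/1000 + 1 = 541/250 = 2.164 bits/symbol.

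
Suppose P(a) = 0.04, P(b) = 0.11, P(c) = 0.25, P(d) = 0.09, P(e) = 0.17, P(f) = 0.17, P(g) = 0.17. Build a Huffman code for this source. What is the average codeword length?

Repeatedly combine the two least-probable nodes; the expected code length is the sum of the merged weights.
merge 1/25 + 9/100 → 13/100
merge 11/100 + 13/100 → 6/25
merge 17/100 + 17/100 → 17/50
merge 17/100 + 6/25 → 41/100
merge 1/4 + 17/50 → 59/100
merge 41/100 + 59/100 → 1
L = 13/100 + 6/25 + 17/50 + 41/100 + 59/100 + 1 = 271/100 = 2.71 bits/symbol.

2.71 bits/symbol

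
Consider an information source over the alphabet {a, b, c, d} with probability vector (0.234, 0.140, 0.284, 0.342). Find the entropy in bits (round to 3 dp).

1.933 bits

H = −Σ pᵢ log₂ pᵢ.
−0.234·log₂(0.234) = 0.4903
−0.140·log₂(0.140) = 0.3971
−0.284·log₂(0.284) = 0.5158
−0.342·log₂(0.342) = 0.5294
Sum ≈ 1.9326 → 1.933 bits.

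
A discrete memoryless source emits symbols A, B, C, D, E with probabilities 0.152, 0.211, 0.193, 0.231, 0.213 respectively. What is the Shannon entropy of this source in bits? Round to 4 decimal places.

2.3084 bits

H = −Σ pᵢ log₂ pᵢ.
−0.152·log₂(0.152) = 0.4131
−0.211·log₂(0.211) = 0.4736
−0.193·log₂(0.193) = 0.4581
−0.231·log₂(0.231) = 0.4883
−0.213·log₂(0.213) = 0.4752
Sum ≈ 2.3084 → 2.3084 bits.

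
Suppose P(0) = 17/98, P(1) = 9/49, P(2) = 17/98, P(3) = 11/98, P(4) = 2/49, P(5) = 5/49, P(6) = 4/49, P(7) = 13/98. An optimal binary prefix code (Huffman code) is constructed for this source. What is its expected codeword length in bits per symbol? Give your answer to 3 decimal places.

Repeatedly combine the two least-probable nodes; the expected code length is the sum of the merged weights.
merge 2/49 + 4/49 → 6/49
merge 5/49 + 11/98 → 3/14
merge 6/49 + 13/98 → 25/98
merge 17/98 + 17/98 → 17/49
merge 9/49 + 3/14 → 39/98
merge 25/98 + 17/49 → 59/98
merge 39/98 + 59/98 → 1
L = 6/49 + 3/14 + 25/98 + 17/49 + 39/98 + 59/98 + 1 = 144/49 ≈ 2.939 bits/symbol.

2.939 bits/symbol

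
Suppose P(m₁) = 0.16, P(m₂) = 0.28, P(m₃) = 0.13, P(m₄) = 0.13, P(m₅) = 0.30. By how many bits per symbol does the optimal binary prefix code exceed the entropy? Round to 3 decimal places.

0.036 bits

Entropy H = −Σ p log₂ p ≈ 2.2236 bits.
Huffman merges: 13/100+13/100→13/50; 4/25+13/50→21/50; 7/25+3/10→29/50; 21/50+29/50→1. L = 113/50 ≈ 2.2600.
L − H = 2.2600 − 2.2236 = 0.036 bits.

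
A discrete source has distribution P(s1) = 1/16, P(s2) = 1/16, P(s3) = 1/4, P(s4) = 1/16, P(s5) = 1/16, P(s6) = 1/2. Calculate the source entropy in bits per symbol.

Each probability is a power of 1/2, so log₂(1/p) is an integer.
H = Σ p·log₂(1/p) = 1/16·4 + 1/16·4 + 1/4·2 + 1/16·4 + 1/16·4 + 1/2·1 = 2 bits.

2 bits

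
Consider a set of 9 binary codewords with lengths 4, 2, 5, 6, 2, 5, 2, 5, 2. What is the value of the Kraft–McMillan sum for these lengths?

With common denominator 2^6 = 64: Σ 2^(−ℓᵢ) = 4/64 + 16/64 + 2/64 + 1/64 + 16/64 + 2/64 + 16/64 + 2/64 + 16/64 = 75/64 = 1.171875.

1.171875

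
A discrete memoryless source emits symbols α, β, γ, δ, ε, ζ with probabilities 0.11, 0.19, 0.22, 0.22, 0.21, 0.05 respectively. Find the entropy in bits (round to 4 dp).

H = −Σ pᵢ log₂ pᵢ.
−0.11·log₂(0.11) = 0.3503
−0.19·log₂(0.19) = 0.4552
−0.22·log₂(0.22) = 0.4806
−0.22·log₂(0.22) = 0.4806
−0.21·log₂(0.21) = 0.4728
−0.05·log₂(0.05) = 0.2161
Sum ≈ 2.4556 → 2.4556 bits.

2.4556 bits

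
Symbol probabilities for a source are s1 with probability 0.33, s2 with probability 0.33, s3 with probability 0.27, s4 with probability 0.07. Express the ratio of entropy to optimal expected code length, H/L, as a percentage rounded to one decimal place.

Entropy H = −Σ p log₂ p ≈ 1.8342 bits.
Huffman merges: 7/100+27/100→17/50; 33/100+33/100→33/50; 17/50+33/50→1. L = 2 ≈ 2.0000.
Efficiency = H/L = 1.8342/2.0000 = 91.7%.

91.7%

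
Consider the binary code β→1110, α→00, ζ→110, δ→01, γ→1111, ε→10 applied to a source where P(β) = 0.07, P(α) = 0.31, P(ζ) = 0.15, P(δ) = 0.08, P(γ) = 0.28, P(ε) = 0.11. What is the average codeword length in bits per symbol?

L̄ = Σ pᵢ·ℓᵢ = 0.07·4 + 0.31·2 + 0.15·3 + 0.08·2 + 0.28·4 + 0.11·2 = 2.85 bits/symbol.

2.85 bits/symbol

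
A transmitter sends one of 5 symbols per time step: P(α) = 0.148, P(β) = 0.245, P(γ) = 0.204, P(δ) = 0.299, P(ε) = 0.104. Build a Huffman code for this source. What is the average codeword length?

Repeatedly combine the two least-probable nodes; the expected code length is the sum of the merged weights.
merge 13/125 + 37/250 → 63/250
merge 51/250 + 49/200 → 449/1000
merge 63/250 + 299/1000 → 551/1000
merge 449/1000 + 551/1000 → 1
L = 63/250 + 449/1000 + 551/1000 + 1 = 563/250 = 2.252 bits/symbol.

2.252 bits/symbol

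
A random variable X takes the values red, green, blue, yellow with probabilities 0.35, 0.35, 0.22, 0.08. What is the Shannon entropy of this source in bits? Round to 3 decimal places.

H = −Σ pᵢ log₂ pᵢ.
−0.35·log₂(0.35) = 0.5301
−0.35·log₂(0.35) = 0.5301
−0.22·log₂(0.22) = 0.4806
−0.08·log₂(0.08) = 0.2915
Sum ≈ 1.8323 → 1.832 bits.

1.832 bits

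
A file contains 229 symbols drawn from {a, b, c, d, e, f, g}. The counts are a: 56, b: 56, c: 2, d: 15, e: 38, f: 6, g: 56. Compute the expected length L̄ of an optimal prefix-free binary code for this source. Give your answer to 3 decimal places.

2.402 bits/symbol

Probabilities are the counts divided by 229.
Repeatedly combine the two least-probable nodes; the expected code length is the sum of the merged weights.
merge 2/229 + 6/229 → 8/229
merge 8/229 + 15/229 → 23/229
merge 23/229 + 38/229 → 61/229
merge 56/229 + 56/229 → 112/229
merge 56/229 + 61/229 → 117/229
merge 112/229 + 117/229 → 1
L = 8/229 + 23/229 + 61/229 + 112/229 + 117/229 + 1 = 550/229 ≈ 2.402 bits/symbol.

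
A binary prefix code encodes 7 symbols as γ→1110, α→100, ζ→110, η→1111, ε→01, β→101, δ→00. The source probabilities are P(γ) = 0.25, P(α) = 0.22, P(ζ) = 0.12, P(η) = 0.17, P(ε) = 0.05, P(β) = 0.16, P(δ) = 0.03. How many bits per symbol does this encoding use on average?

3.34 bits/symbol

L̄ = Σ pᵢ·ℓᵢ = 0.25·4 + 0.22·3 + 0.12·3 + 0.17·4 + 0.05·2 + 0.16·3 + 0.03·2 = 3.34 bits/symbol.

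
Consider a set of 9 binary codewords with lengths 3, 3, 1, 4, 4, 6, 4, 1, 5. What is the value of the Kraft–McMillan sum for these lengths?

1.484375

With common denominator 2^6 = 64: Σ 2^(−ℓᵢ) = 8/64 + 8/64 + 32/64 + 4/64 + 4/64 + 1/64 + 4/64 + 32/64 + 2/64 = 95/64 = 1.484375.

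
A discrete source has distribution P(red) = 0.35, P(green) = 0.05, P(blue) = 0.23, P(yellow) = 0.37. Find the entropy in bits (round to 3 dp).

1.765 bits

H = −Σ pᵢ log₂ pᵢ.
−0.35·log₂(0.35) = 0.5301
−0.05·log₂(0.05) = 0.2161
−0.23·log₂(0.23) = 0.4877
−0.37·log₂(0.37) = 0.5307
Sum ≈ 1.7646 → 1.765 bits.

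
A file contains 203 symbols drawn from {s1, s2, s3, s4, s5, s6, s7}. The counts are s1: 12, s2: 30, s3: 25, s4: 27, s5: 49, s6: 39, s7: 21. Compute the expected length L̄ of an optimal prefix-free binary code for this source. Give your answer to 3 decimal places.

2.729 bits/symbol

Probabilities are the counts divided by 203.
Repeatedly combine the two least-probable nodes; the expected code length is the sum of the merged weights.
merge 12/203 + 3/29 → 33/203
merge 25/203 + 27/203 → 52/203
merge 30/203 + 33/203 → 9/29
merge 39/203 + 7/29 → 88/203
merge 52/203 + 9/29 → 115/203
merge 88/203 + 115/203 → 1
L = 33/203 + 52/203 + 9/29 + 88/203 + 115/203 + 1 = 554/203 ≈ 2.729 bits/symbol.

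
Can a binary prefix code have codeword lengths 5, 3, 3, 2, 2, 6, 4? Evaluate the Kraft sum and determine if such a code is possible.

0.859375; yes

With common denominator 2^6 = 64: Σ 2^(−ℓᵢ) = 2/64 + 8/64 + 8/64 + 16/64 + 16/64 + 1/64 + 4/64 = 55/64 = 0.859375.
Kraft's inequality requires Σ ≤ 1; here Σ = 0.859375 ≤ 1, so such a prefix code exists.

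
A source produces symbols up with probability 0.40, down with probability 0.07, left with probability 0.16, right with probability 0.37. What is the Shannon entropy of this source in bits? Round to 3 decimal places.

H = −Σ pᵢ log₂ pᵢ.
−0.40·log₂(0.40) = 0.5288
−0.07·log₂(0.07) = 0.2686
−0.16·log₂(0.16) = 0.4230
−0.37·log₂(0.37) = 0.5307
Sum ≈ 1.7511 → 1.751 bits.

1.751 bits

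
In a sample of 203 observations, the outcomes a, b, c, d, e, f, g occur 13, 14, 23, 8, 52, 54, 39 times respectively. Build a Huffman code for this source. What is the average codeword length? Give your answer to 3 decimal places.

Probabilities are the counts divided by 203.
Repeatedly combine the two least-probable nodes; the expected code length is the sum of the merged weights.
merge 8/203 + 13/203 → 3/29
merge 2/29 + 3/29 → 5/29
merge 23/203 + 5/29 → 2/7
merge 39/203 + 52/203 → 13/29
merge 54/203 + 2/7 → 16/29
merge 13/29 + 16/29 → 1
L = 3/29 + 5/29 + 2/7 + 13/29 + 16/29 + 1 = 520/203 ≈ 2.562 bits/symbol.

2.562 bits/symbol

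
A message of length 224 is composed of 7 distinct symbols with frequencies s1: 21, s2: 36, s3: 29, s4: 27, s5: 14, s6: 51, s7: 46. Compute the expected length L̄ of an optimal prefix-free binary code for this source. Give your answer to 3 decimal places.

2.723 bits/symbol

Probabilities are the counts divided by 224.
Repeatedly combine the two least-probable nodes; the expected code length is the sum of the merged weights.
merge 1/16 + 3/32 → 5/32
merge 27/224 + 29/224 → 1/4
merge 5/32 + 9/56 → 71/224
merge 23/112 + 51/224 → 97/224
merge 1/4 + 71/224 → 127/224
merge 97/224 + 127/224 → 1
L = 5/32 + 1/4 + 71/224 + 97/224 + 127/224 + 1 = 305/112 ≈ 2.723 bits/symbol.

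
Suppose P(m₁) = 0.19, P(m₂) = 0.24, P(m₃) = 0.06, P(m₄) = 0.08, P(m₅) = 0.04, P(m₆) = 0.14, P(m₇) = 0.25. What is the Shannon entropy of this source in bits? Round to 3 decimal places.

H = −Σ pᵢ log₂ pᵢ.
−0.19·log₂(0.19) = 0.4552
−0.24·log₂(0.24) = 0.4941
−0.06·log₂(0.06) = 0.2435
−0.08·log₂(0.08) = 0.2915
−0.04·log₂(0.04) = 0.1858
−0.14·log₂(0.14) = 0.3971
−0.25·log₂(0.25) = 0.5000
Sum ≈ 2.5673 → 2.567 bits.

2.567 bits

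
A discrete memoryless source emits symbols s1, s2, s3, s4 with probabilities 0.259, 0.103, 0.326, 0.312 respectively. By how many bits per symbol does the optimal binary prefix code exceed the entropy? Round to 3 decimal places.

0.106 bits

Entropy H = −Σ p log₂ p ≈ 1.8940 bits.
Huffman merges: 103/1000+259/1000→181/500; 39/125+163/500→319/500; 181/500+319/500→1. L = 2 ≈ 2.0000.
L − H = 2.0000 − 1.8940 = 0.106 bits.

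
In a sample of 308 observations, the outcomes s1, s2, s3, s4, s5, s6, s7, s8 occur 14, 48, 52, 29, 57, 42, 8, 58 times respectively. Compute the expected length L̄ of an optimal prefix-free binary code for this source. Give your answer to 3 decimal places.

2.864 bits/symbol

Probabilities are the counts divided by 308.
Repeatedly combine the two least-probable nodes; the expected code length is the sum of the merged weights.
merge 2/77 + 1/22 → 1/14
merge 1/14 + 29/308 → 51/308
merge 3/22 + 12/77 → 45/154
merge 51/308 + 13/77 → 103/308
merge 57/308 + 29/154 → 115/308
merge 45/154 + 103/308 → 193/308
merge 115/308 + 193/308 → 1
L = 1/14 + 51/308 + 45/154 + 103/308 + 115/308 + 193/308 + 1 = 63/22 ≈ 2.864 bits/symbol.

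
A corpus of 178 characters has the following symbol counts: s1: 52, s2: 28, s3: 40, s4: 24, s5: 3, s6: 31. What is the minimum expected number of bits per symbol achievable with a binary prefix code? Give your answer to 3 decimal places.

Probabilities are the counts divided by 178.
Repeatedly combine the two least-probable nodes; the expected code length is the sum of the merged weights.
merge 3/178 + 12/89 → 27/178
merge 27/178 + 14/89 → 55/178
merge 31/178 + 20/89 → 71/178
merge 26/89 + 55/178 → 107/178
merge 71/178 + 107/178 → 1
L = 27/178 + 55/178 + 71/178 + 107/178 + 1 = 219/89 ≈ 2.461 bits/symbol.

2.461 bits/symbol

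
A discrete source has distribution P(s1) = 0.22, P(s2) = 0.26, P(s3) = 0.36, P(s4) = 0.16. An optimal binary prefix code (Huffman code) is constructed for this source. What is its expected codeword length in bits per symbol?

Repeatedly combine the two least-probable nodes; the expected code length is the sum of the merged weights.
merge 4/25 + 11/50 → 19/50
merge 13/50 + 9/25 → 31/50
merge 19/50 + 31/50 → 1
L = 19/50 + 31/50 + 1 = 2 bits/symbol.

2 bits/symbol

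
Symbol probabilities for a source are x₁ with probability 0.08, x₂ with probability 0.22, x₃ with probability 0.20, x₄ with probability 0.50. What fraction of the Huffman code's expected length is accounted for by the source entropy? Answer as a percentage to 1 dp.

97.6%

Entropy H = −Σ p log₂ p ≈ 1.7365 bits.
Huffman merges: 2/25+1/5→7/25; 11/50+7/25→1/2; 1/2+1/2→1. L = 89/50 ≈ 1.7800.
Efficiency = H/L = 1.7365/1.7800 = 97.6%.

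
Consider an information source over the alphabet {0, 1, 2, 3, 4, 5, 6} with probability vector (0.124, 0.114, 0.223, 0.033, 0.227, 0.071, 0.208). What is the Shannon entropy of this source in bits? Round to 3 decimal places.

H = −Σ pᵢ log₂ pᵢ.
−0.124·log₂(0.124) = 0.3734
−0.114·log₂(0.114) = 0.3571
−0.223·log₂(0.223) = 0.4828
−0.033·log₂(0.033) = 0.1624
−0.227·log₂(0.227) = 0.4856
−0.071·log₂(0.071) = 0.2709
−0.208·log₂(0.208) = 0.4712
Sum ≈ 2.6035 → 2.603 bits.

2.603 bits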